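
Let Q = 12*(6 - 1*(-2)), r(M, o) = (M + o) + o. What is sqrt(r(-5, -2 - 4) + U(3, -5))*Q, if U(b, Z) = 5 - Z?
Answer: 96*I*sqrt(7) ≈ 253.99*I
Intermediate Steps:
r(M, o) = M + 2*o
Q = 96 (Q = 12*(6 + 2) = 12*8 = 96)
sqrt(r(-5, -2 - 4) + U(3, -5))*Q = sqrt((-5 + 2*(-2 - 4)) + (5 - 1*(-5)))*96 = sqrt((-5 + 2*(-6)) + (5 + 5))*96 = sqrt((-5 - 12) + 10)*96 = sqrt(-17 + 10)*96 = sqrt(-7)*96 = (I*sqrt(7))*96 = 96*I*sqrt(7)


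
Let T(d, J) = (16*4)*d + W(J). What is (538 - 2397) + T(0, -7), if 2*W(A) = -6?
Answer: -1862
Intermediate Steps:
W(A) = -3 (W(A) = (1/2)*(-6) = -3)
T(d, J) = -3 + 64*d (T(d, J) = (16*4)*d - 3 = 64*d - 3 = -3 + 64*d)
(538 - 2397) + T(0, -7) = (538 - 2397) + (-3 + 64*0) = -1859 + (-3 + 0) = -1859 - 3 = -1862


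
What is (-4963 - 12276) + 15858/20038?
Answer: -172709612/10019 ≈ -17238.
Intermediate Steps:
(-4963 - 12276) + 15858/20038 = -17239 + 15858*(1/20038) = -17239 + 7929/10019 = -172709612/10019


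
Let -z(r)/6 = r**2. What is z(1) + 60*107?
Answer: 6414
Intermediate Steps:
z(r) = -6*r**2
z(1) + 60*107 = -6*1**2 + 60*107 = -6*1 + 6420 = -6 + 6420 = 6414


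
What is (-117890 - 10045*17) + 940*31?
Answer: -259515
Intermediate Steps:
(-117890 - 10045*17) + 940*31 = (-117890 - 170765) + 29140 = -288655 + 29140 = -259515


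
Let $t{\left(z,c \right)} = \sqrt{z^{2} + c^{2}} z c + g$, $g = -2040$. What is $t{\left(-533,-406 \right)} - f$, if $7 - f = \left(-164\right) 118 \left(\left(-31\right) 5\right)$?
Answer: $2997513 + 1081990 \sqrt{17957} \approx 1.4799 \cdot 10^{8}$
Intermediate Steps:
$t{\left(z,c \right)} = -2040 + c z \sqrt{c^{2} + z^{2}}$ ($t{\left(z,c \right)} = \sqrt{z^{2} + c^{2}} z c - 2040 = \sqrt{c^{2} + z^{2}} z c - 2040 = z \sqrt{c^{2} + z^{2}} c - 2040 = c z \sqrt{c^{2} + z^{2}} - 2040 = -2040 + c z \sqrt{c^{2} + z^{2}}$)
$f = -2999553$ ($f = 7 - \left(-164\right) 118 \left(\left(-31\right) 5\right) = 7 - \left(-19352\right) \left(-155\right) = 7 - 2999560 = -2999553$)
$t{\left(-533,-406 \right)} - f = \left(-2040 - - 216398 \sqrt{\left(-406\right)^{2} + \left(-533\right)^{2}}\right) - -2999553 = \left(-2040 - - 216398 \sqrt{164836 + 284089}\right) + 2999553 = \left(-2040 - - 216398 \sqrt{448925}\right) + 2999553 = \left(-2040 - - 216398 \cdot 5 \sqrt{17957}\right) + 2999553 = \left(-2040 + 1081990 \sqrt{17957}\right) + 2999553 = 2997513 + 1081990 \sqrt{17957}$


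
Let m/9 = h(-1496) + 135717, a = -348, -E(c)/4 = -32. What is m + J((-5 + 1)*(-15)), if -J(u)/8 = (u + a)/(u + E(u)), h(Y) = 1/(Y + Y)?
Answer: 171767329641/140624 ≈ 1.2215e+6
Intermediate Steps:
h(Y) = 1/(2*Y)
E(c) = 128 (E(c) = -4*(-32) = 128)
J(u) = -8*(-348 + u)/(128 + u) (J(u) = -8*(u - 348)/(u + 128) = -8*(-348 + u)/(128 + u))
m = 3654587367/2992 (m = 9*((1/2)/(-1496) + 135717) = 9*((1/2)*(-1/1496) + 135717) = 9*(-1/2992 + 135717) = 9*(406065263/2992) = 3654587367/2992 ≈ 1.2215e+6)
m + J((-5 + 1)*(-15)) = 3654587367/2992 + 8*(348 - (-5 + 1)*(-15))/(128 + (-5 + 1)*(-15)) = 3654587367/2992 + 8*(348 - (-4)*(-15))/(128 - 4*(-15)) = 3654587367/2992 + 8*(348 - 1*60)/(128 + 60) = 3654587367/2992 + 8*(348 - 60)/188 = 3654587367/2992 + 8*(1/188)*288 = 3654587367/2992 + 576/47 = 171767329641/140624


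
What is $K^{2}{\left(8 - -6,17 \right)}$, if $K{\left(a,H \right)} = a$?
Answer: $196$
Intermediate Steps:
$K^{2}{\left(8 - -6,17 \right)} = \left(8 - -6\right)^{2} = \left(8 + 6\right)^{2} = 14^{2} = 196$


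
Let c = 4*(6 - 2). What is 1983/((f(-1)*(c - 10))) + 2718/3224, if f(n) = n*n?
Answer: 534125/1612 ≈ 331.34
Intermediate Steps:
c = 16 (c = 4*4 = 16)
f(n) = n²
1983/((f(-1)*(c - 10))) + 2718/3224 = 1983/(((-1)²*(16 - 10))) + 2718/3224 = 1983/((1*6)) + 2718*(1/3224) = 1983/6 + 1359/1612 = 1983*(⅙) + 1359/1612 = 661/2 + 1359/1612 = 534125/1612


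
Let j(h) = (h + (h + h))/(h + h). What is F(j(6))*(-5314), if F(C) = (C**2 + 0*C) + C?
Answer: -39855/2 ≈ -19928.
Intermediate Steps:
j(h) = 3/2 (j(h) = (h + 2*h)/((2*h)) = (3*h)*(1/(2*h)) = 3/2)
F(C) = C + C**2 (F(C) = (C**2 + 0) + C = C**2 + C = C + C**2)
F(j(6))*(-5314) = (3*(1 + 3/2)/2)*(-5314) = ((3/2)*(5/2))*(-5314) = (15/4)*(-5314) = -39855/2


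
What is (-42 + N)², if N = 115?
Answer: 5329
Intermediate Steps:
(-42 + N)² = (-42 + 115)² = 73² = 5329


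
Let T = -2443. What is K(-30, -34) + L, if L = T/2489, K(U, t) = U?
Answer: -77113/2489 ≈ -30.982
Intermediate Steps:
L = -2443/2489 ≈ -0.98152
K(-30, -34) + L = -30 - 2443/2489 = -77113/2489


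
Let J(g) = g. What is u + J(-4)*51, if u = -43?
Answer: -247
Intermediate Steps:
u + J(-4)*51 = -43 - 4*51 = -43 - 204 = -247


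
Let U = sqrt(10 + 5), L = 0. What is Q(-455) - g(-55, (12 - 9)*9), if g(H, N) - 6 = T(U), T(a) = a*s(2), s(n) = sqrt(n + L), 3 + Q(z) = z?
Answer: -464 - sqrt(30) ≈ -469.48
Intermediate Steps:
Q(z) = -3 + z
s(n) = sqrt(n) (s(n) = sqrt(n + 0) = sqrt(n))
U = sqrt(15) ≈ 3.8730
T(a) = a*sqrt(2)
g(H, N) = 6 + sqrt(30) (g(H, N) = 6 + sqrt(15)*sqrt(2) = 6 + sqrt(30))
Q(-455) - g(-55, (12 - 9)*9) = (-3 - 455) - (6 + sqrt(30)) = -458 + (-6 - sqrt(30)) = -464 - sqrt(30)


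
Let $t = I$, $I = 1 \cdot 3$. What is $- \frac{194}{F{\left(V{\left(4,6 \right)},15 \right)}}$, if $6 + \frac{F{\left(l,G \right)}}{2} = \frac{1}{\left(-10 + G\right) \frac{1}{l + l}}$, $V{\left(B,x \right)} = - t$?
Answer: $\frac{485}{36} \approx 13.472$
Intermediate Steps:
$I = 3$
$t = 3$
$V{\left(B,x \right)} = -3$ ($V{\left(B,x \right)} = \left(-1\right) 3 = -3$)
$F{\left(l,G \right)} = -12 + \frac{4 l}{-10 + G}$ ($F{\left(l,G \right)} = -12 + \frac{2}{\left(-10 + G\right) \frac{1}{l + l}} = -12 + \frac{2}{\left(-10 + G\right) \frac{1}{2 l}} = -12 + \frac{2}{\frac{1}{2} \frac{1}{l} \left(-10 + G\right)} = -12 + 2 \frac{2 l}{-10 + G} = -12 + \frac{4 l}{-10 + G}$)
$- \frac{194}{F{\left(V{\left(4,6 \right)},15 \right)}} = - \frac{194}{4 \frac{1}{-10 + 15} \left(30 - 3 - 45\right)} = - \frac{194}{4 \cdot \frac{1}{5} \left(30 - 3 - 45\right)} = - \frac{194}{4 \cdot \frac{1}{5} \left(-18\right)} = - \frac{194}{- \frac{72}{5}} = \left(-194\right) \left(- \frac{5}{72}\right) = \frac{485}{36}$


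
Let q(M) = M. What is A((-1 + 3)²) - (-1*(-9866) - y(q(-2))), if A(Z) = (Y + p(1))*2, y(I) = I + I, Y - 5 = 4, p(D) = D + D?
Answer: -9848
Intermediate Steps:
p(D) = 2*D
Y = 9 (Y = 5 + 4 = 9)
y(I) = 2*I
A(Z) = 22 (A(Z) = (9 + 2*1)*2 = (9 + 2)*2 = 11*2 = 22)
A((-1 + 3)²) - (-1*(-9866) - y(q(-2))) = 22 - (-1*(-9866) - 2*(-2)) = 22 - (9866 - 1*(-4)) = 22 - (9866 + 4) = 22 - 1*9870 = 22 - 9870 = -9848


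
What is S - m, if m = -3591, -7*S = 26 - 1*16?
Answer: 25127/7 ≈ 3589.6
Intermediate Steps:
S = -10/7 (S = -(26 - 1*16)/7 = -(26 - 16)/7 = -⅐*10 = -10/7 ≈ -1.4286)
S - m = -10/7 - 1*(-3591) = -10/7 + 3591 = 25127/7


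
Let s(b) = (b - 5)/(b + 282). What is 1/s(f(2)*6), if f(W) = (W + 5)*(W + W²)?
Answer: 534/247 ≈ 2.1619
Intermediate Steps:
f(W) = (5 + W)*(W + W²)
s(b) = (-5 + b)/(282 + b)
1/s(f(2)*6) = 1/((-5 + (2*(5 + 2² + 6*2))*6)/(282 + (2*(5 + 2² + 6*2))*6)) = 1/((-5 + (2*(5 + 4 + 12))*6)/(282 + (2*(5 + 4 + 12))*6)) = 1/((-5 + (2*21)*6)/(282 + (2*21)*6)) = 1/((-5 + 42*6)/(282 + 42*6)) = 1/((-5 + 252)/(282 + 252)) = 1/(247/534) = 534/247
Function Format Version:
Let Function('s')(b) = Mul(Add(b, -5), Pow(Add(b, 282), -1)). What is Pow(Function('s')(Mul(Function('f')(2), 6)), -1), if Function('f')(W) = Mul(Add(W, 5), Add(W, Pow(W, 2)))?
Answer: Rational(534, 247) ≈ 2.1619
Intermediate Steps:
Function('f')(W) = Mul(Add(5, W), Add(W, Pow(W, 2)))
Function('s')(b) = Mul(Pow(Add(282, b), -1), Add(-5, b)) (Function('s')(b) = Mul(Add(-5, b), Pow(Add(282, b), -1)) = Mul(Pow(Add(282, b), -1), Add(-5, b)))
Pow(Function('s')(Mul(Function('f')(2), 6)), -1) = Pow(Mul(Pow(Add(282, Mul(Mul(2, Add(5, Pow(2, 2), Mul(6, 2))), 6)), -1), Add(-5, Mul(Mul(2, Add(5, Pow(2, 2), Mul(6, 2))), 6))), -1) = Pow(Mul(Pow(Add(282, Mul(Mul(2, Add(5, 4, 12)), 6)), -1), Add(-5, Mul(Mul(2, Add(5, 4, 12)), 6))), -1) = Pow(Mul(Pow(Add(282, Mul(Mul(2, 21), 6)), -1), Add(-5, Mul(Mul(2, 21), 6))), -1) = Pow(Mul(Pow(Add(282, Mul(42, 6)), -1), Add(-5, Mul(42, 6))), -1) = Pow(Mul(Pow(Add(282, 252), -1), Add(-5, 252)), -1) = Pow(Mul(Pow(534, -1), 247), -1) = Pow(Mul(Rational(1, 534), 247), -1) = Pow(Rational(247, 534), -1) = Rational(534, 247)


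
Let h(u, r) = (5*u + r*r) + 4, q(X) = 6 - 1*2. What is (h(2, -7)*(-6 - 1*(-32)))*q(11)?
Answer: 6552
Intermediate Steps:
q(X) = 4 (q(X) = 6 - 2 = 4)
h(u, r) = 4 + r² + 5*u (h(u, r) = (5*u + r²) + 4 = (r² + 5*u) + 4 = 4 + r² + 5*u)
(h(2, -7)*(-6 - 1*(-32)))*q(11) = ((4 + (-7)² + 5*2)*(-6 - 1*(-32)))*4 = ((4 + 49 + 10)*(-6 + 32))*4 = (63*26)*4 = 1638*4 = 6552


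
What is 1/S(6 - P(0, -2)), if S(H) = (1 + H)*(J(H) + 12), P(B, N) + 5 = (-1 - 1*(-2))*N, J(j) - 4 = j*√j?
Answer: -8/13587 + 13*√13/27174 ≈ 0.0011361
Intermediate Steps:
J(j) = 4 + j^(3/2) (J(j) = 4 + j*√j = 4 + j^(3/2))
P(B, N) = -5 + N (P(B, N) = -5 + (-1 - 1*(-2))*N = -5 + (-1 + 2)*N = -5 + 1*N = -5 + N)
S(H) = (1 + H)*(16 + H^(3/2)) (S(H) = (1 + H)*((4 + H^(3/2)) + 12) = (1 + H)*(16 + H^(3/2)))
1/S(6 - P(0, -2)) = 1/(16 + (6 - (-5 - 2))^(3/2) + (6 - (-5 - 2))^(5/2) + 16*(6 - (-5 - 2))) = 1/(16 + (6 - 1*(-7))^(3/2) + (6 - 1*(-7))^(5/2) + 16*(6 - 1*(-7))) = 1/(16 + (6 + 7)^(3/2) + (6 + 7)^(5/2) + 16*(6 + 7)) = 1/(16 + 13^(3/2) + 13^(5/2) + 16*13) = 1/(16 + 13*√13 + 169*√13 + 208) = 1/(224 + 182*√13)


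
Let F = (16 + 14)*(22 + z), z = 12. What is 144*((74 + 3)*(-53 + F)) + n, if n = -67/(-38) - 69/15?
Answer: 2037197701/190 ≈ 1.0722e+7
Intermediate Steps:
F = 1020 (F = (16 + 14)*(22 + 12) = 30*34 = 1020)
n = -539/190 (n = -67*(-1/38) - 69*1/15 = 67/38 - 23/5 = -539/190 ≈ -2.8368)
144*((74 + 3)*(-53 + F)) + n = 144*((74 + 3)*(-53 + 1020)) - 539/190 = 144*(77*967) - 539/190 = 144*74459 - 539/190 = 10722096 - 539/190 = 2037197701/190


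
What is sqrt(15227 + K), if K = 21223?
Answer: 135*sqrt(2) ≈ 190.92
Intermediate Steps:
sqrt(15227 + K) = sqrt(15227 + 21223) = sqrt(36450) = 135*sqrt(2)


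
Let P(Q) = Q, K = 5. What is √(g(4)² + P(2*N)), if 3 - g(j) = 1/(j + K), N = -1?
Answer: √514/9 ≈ 2.5191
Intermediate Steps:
g(j) = 3 - 1/(5 + j) (g(j) = 3 - 1/(j + 5) = 3 - 1/(5 + j))
√(g(4)² + P(2*N)) = √(((14 + 3*4)/(5 + 4))² + 2*(-1)) = √(((14 + 12)/9)² - 2) = √(((⅑)*26)² - 2) = √((26/9)² - 2) = √(676/81 - 2) = √(514/81) = √514/9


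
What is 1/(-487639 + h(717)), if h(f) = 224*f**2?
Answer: 1/114668297 ≈ 8.7208e-9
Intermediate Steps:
1/(-487639 + h(717)) = 1/(-487639 + 224*717**2) = 1/(-487639 + 224*514089) = 1/(-487639 + 115155936) = 1/114668297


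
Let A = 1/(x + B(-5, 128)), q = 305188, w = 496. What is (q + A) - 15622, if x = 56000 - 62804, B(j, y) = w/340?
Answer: 167431694171/578216 ≈ 2.8957e+5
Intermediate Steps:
B(j, y) = 124/85 (B(j, y) = 496/340 = 496*(1/340) = 124/85)
x = -6804
A = -85/578216 (A = 1/(-6804 + 124/85) = 1/(-578216/85) = -85/578216 ≈ -0.00014700)
(q + A) - 15622 = (305188 - 85/578216) - 15622 = 176464584523/578216 - 15622 = 167431694171/578216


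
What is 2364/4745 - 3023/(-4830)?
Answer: 5152451/4583670 ≈ 1.1241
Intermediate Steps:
2364/4745 - 3023/(-4830) = 2364*(1/4745) - 3023*(-1/4830) = 2364/4745 + 3023/4830 = 5152451/4583670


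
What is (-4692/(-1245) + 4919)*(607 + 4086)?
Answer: 9587559657/415 ≈ 2.3103e+7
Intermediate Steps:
(-4692/(-1245) + 4919)*(607 + 4086) = (-4692*(-1/1245) + 4919)*4693 = (1564/415 + 4919)*4693 = (2042949/415)*4693 = 9587559657/415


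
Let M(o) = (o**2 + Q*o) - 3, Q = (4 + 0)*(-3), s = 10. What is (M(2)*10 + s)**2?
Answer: 48400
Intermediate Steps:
Q = -12 (Q = 4*(-3) = -12)
M(o) = -3 + o**2 - 12*o (M(o) = (o**2 - 12*o) - 3 = -3 + o**2 - 12*o)
(M(2)*10 + s)**2 = ((-3 + 2**2 - 12*2)*10 + 10)**2 = ((-3 + 4 - 24)*10 + 10)**2 = (-23*10 + 10)**2 = (-230 + 10)**2 = (-220)**2 = 48400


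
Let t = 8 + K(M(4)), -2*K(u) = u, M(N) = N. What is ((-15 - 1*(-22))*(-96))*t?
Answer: -4032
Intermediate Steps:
K(u) = -u/2
t = 6 (t = 8 - ½*4 = 8 - 2 = 6)
((-15 - 1*(-22))*(-96))*t = ((-15 - 1*(-22))*(-96))*6 = ((-15 + 22)*(-96))*6 = (7*(-96))*6 = -672*6 = -4032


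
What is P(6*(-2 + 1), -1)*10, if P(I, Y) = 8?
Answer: 80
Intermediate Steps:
P(6*(-2 + 1), -1)*10 = 8*10 = 80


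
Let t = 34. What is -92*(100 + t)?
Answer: -12328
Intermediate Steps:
-92*(100 + t) = -92*(100 + 34) = -92*134 = -12328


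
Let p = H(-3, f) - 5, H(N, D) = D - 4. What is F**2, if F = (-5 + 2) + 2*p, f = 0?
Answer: 441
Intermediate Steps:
H(N, D) = -4 + D
p = -9 (p = (-4 + 0) - 5 = -4 - 5 = -9)
F = -21 (F = (-5 + 2) + 2*(-9) = -3 - 18 = -21)
F**2 = (-21)**2 = 441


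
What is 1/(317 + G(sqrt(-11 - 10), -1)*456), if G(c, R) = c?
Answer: 317/4467145 - 456*I*sqrt(21)/4467145 ≈ 7.0963e-5 - 0.00046778*I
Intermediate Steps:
1/(317 + G(sqrt(-11 - 10), -1)*456) = 1/(317 + sqrt(-11 - 10)*456) = 1/(317 + sqrt(-21)*456) = 1/(317 + (I*sqrt(21))*456) = 1/(317 + 456*I*sqrt(21))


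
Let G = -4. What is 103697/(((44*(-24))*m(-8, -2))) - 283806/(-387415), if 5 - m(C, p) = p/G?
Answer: -3529557013/167363280 ≈ -21.089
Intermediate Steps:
m(C, p) = 5 + p/4 (m(C, p) = 5 - p/(-4) = 5 - p*(-1)/4 = 5 - (-1)*p/4 = 5 + p/4)
103697/(((44*(-24))*m(-8, -2))) - 283806/(-387415) = 103697/(((44*(-24))*(5 + (1/4)*(-2)))) - 283806/(-387415) = 103697/((-1056*(5 - 1/2))) - 283806*(-1/387415) = 103697/((-1056*9/2)) + 283806/387415 = 103697/(-4752) + 283806/387415 = 103697*(-1/4752) + 283806/387415 = -9427/432 + 283806/387415 = -3529557013/167363280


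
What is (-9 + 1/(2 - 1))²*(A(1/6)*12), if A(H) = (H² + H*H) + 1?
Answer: 2432/3 ≈ 810.67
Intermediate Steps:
A(H) = 1 + 2*H² (A(H) = (H² + H²) + 1 = 2*H² + 1 = 1 + 2*H²)
(-9 + 1/(2 - 1))²*(A(1/6)*12) = (-9 + 1/(2 - 1))²*((1 + 2*(1/6)²)*12) = (-9 + 1/1)²*((1 + 2*(⅙)²)*12) = (-9 + 1)²*((1 + 2*(1/36))*12) = (-8)²*((1 + 1/18)*12) = 64*((19/18)*12) = 64*(38/3) = 2432/3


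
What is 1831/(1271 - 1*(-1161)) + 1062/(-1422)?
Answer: 1161/192128 ≈ 0.0060428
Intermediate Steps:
1831/(1271 - 1*(-1161)) + 1062/(-1422) = 1831/(1271 + 1161) + 1062*(-1/1422) = 1831/2432 - 59/79 = 1161/192128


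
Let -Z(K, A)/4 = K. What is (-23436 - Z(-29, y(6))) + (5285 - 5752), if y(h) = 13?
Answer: -24019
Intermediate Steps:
Z(K, A) = -4*K
(-23436 - Z(-29, y(6))) + (5285 - 5752) = (-23436 - (-4)*(-29)) + (5285 - 5752) = (-23436 - 1*116) - 467 = (-23436 - 116) - 467 = -23552 - 467 = -24019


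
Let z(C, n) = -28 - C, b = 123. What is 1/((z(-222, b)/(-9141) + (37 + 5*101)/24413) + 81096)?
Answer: 223159233/18097321377668 ≈ 1.2331e-5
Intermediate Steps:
1/((z(-222, b)/(-9141) + (37 + 5*101)/24413) + 81096) = 1/(((-28 - 1*(-222))/(-9141) + (37 + 5*101)/24413) + 81096) = 1/(((-28 + 222)*(-1/9141) + (37 + 505)*(1/24413)) + 81096) = 1/((194*(-1/9141) + 542*(1/24413)) + 81096) = 1/((-194/9141 + 542/24413) + 81096) = 1/(218300/223159233 + 81096) = 1/(18097321377668/223159233) = 223159233/18097321377668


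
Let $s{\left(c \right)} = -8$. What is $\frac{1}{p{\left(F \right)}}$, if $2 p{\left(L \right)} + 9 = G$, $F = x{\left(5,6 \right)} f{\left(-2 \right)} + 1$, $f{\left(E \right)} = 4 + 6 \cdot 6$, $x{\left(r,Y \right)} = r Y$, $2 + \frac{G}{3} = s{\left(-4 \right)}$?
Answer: $- \frac{2}{39} \approx -0.051282$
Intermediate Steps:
$G = -30$ ($G = -6 + 3 \left(-8\right) = -6 - 24 = -30$)
$x{\left(r,Y \right)} = Y r$
$f{\left(E \right)} = 40$ ($f{\left(E \right)} = 4 + 36 = 40$)
$F = 1201$ ($F = 6 \cdot 5 \cdot 40 + 1 = 30 \cdot 40 + 1 = 1200 + 1 = 1201$)
$p{\left(L \right)} = - \frac{39}{2}$ ($p{\left(L \right)} = - \frac{9}{2} + \frac{1}{2} \left(-30\right) = - \frac{9}{2} - 15 = - \frac{39}{2}$)
$\frac{1}{p{\left(F \right)}} = \frac{1}{- \frac{39}{2}} = - \frac{2}{39}$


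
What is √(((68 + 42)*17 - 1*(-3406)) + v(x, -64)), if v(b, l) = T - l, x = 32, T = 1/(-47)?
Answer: √11796013/47 ≈ 73.075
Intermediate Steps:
T = -1/47 ≈ -0.021277
v(b, l) = -1/47 - l
√(((68 + 42)*17 - 1*(-3406)) + v(x, -64)) = √(((68 + 42)*17 - 1*(-3406)) + (-1/47 - 1*(-64))) = √((110*17 + 3406) + (-1/47 + 64)) = √((1870 + 3406) + 3007/47) = √(5276 + 3007/47) = √(250979/47) = √11796013/47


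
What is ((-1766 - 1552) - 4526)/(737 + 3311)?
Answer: -1961/1012 ≈ -1.9377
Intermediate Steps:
((-1766 - 1552) - 4526)/(737 + 3311) = (-3318 - 4526)/4048 = -7844*1/4048 = -1961/1012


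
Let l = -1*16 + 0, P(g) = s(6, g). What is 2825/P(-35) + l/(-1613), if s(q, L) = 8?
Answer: 4556853/12904 ≈ 353.13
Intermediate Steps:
P(g) = 8
l = -16 (l = -16 + 0 = -16)
2825/P(-35) + l/(-1613) = 2825/8 - 16/(-1613) = 2825*(1/8) - 16*(-1/1613) = 2825/8 + 16/1613 = 4556853/12904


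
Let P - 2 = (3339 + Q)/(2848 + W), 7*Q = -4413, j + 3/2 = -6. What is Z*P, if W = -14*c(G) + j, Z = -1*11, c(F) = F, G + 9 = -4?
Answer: -89870/2821 ≈ -31.857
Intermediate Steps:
G = -13 (G = -9 - 4 = -13)
j = -15/2 (j = -3/2 - 6 = -15/2 ≈ -7.5000)
Q = -4413/7 (Q = (⅐)*(-4413) = -4413/7 ≈ -630.43)
Z = -11
W = 349/2 (W = -14*(-13) - 15/2 = 182 - 15/2 = 349/2 ≈ 174.50)
P = 8170/2821 (P = 2 + (3339 - 4413/7)/(2848 + 349/2) = 2 + 18960/(7*(6045/2)) = 2 + (18960/7)*(2/6045) = 2 + 2528/2821 = 8170/2821 ≈ 2.8961)
Z*P = -11*8170/2821 = -89870/2821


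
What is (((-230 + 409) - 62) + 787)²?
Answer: 817216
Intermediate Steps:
(((-230 + 409) - 62) + 787)² = ((179 - 62) + 787)² = (117 + 787)² = 904² = 817216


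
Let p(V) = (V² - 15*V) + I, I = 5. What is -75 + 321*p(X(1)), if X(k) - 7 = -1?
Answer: -15804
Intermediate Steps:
X(k) = 6 (X(k) = 7 - 1 = 6)
p(V) = 5 + V² - 15*V (p(V) = (V² - 15*V) + 5 = 5 + V² - 15*V)
-75 + 321*p(X(1)) = -75 + 321*(5 + 6² - 15*6) = -75 + 321*(5 + 36 - 90) = -75 + 321*(-49) = -75 - 15729 = -15804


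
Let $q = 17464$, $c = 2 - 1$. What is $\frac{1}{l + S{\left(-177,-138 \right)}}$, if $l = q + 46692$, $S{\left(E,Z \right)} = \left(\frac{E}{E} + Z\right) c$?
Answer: $\frac{1}{64019} \approx 1.562 \cdot 10^{-5}$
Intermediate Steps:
$c = 1$ ($c = 2 - 1 = 1$)
$S{\left(E,Z \right)} = 1 + Z$ ($S{\left(E,Z \right)} = \left(\frac{E}{E} + Z\right) 1 = \left(1 + Z\right) 1 = 1 + Z$)
$l = 64156$ ($l = 17464 + 46692 = 64156$)
$\frac{1}{l + S{\left(-177,-138 \right)}} = \frac{1}{64156 + \left(1 - 138\right)} = \frac{1}{64156 - 137} = \frac{1}{64019}$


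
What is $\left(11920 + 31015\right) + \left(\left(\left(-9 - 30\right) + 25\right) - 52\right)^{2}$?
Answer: $47291$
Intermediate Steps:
$\left(11920 + 31015\right) + \left(\left(\left(-9 - 30\right) + 25\right) - 52\right)^{2} = 42935 + \left(\left(-39 + 25\right) - 52\right)^{2} = 42935 + \left(-14 - 52\right)^{2} = 42935 + \left(-66\right)^{2} = 42935 + 4356 = 47291$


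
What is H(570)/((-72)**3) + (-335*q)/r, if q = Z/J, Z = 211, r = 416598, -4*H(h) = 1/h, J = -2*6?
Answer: 835462840633/59087860715520 ≈ 0.014139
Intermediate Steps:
J = -12
H(h) = -1/(4*h)
q = -211/12 (q = 211/(-12) = 211*(-1/12) = -211/12 ≈ -17.583)
H(570)/((-72)**3) + (-335*q)/r = (-1/4/570)/((-72)**3) - 335*(-211/12)/416598 = -1/4*1/570/(-373248) + (70685/12)*(1/416598) = -1/2280*(-1/373248) + 70685/4999176 = 1/851005440 + 70685/4999176 = 835462840633/59087860715520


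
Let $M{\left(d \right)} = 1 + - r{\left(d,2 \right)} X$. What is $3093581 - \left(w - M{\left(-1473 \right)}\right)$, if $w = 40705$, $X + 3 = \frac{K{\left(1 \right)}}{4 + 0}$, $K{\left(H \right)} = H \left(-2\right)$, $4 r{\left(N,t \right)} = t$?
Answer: $\frac{12211515}{4} \approx 3.0529 \cdot 10^{6}$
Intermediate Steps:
$r{\left(N,t \right)} = \frac{t}{4}$
$K{\left(H \right)} = - 2 H$
$X = - \frac{7}{2}$ ($X = -3 + \frac{\left(-2\right) 1}{4 + 0} = -3 + \frac{1}{4} \left(-2\right) = -3 - \frac{1}{2} = - \frac{7}{2} \approx -3.5$)
$M{\left(d \right)} = \frac{11}{4}$ ($M{\left(d \right)} = 1 + - \frac{2}{4} \left(- \frac{7}{2}\right) = 1 + \left(-1\right) \frac{1}{2} \left(- \frac{7}{2}\right) = 1 - - \frac{7}{4} = 1 + \frac{7}{4} = \frac{11}{4}$)
$3093581 - \left(w - M{\left(-1473 \right)}\right) = 3093581 - \left(40705 - \frac{11}{4}\right) = 3093581 - \frac{162809}{4} = \frac{12211515}{4}$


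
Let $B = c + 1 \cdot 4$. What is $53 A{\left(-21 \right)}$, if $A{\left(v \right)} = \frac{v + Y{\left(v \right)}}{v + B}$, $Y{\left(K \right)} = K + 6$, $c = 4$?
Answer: $\frac{1908}{13} \approx 146.77$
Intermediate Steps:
$B = 8$ ($B = 4 + 1 \cdot 4 = 4 + 4 = 8$)
$Y{\left(K \right)} = 6 + K$
$A{\left(v \right)} = \frac{6 + 2 v}{8 + v}$ ($A{\left(v \right)} = \frac{v + \left(6 + v\right)}{v + 8} = \frac{6 + 2 v}{8 + v}$)
$53 A{\left(-21 \right)} = 53 \frac{2 \left(3 - 21\right)}{8 - 21} = 53 \cdot 2 \frac{1}{-13} \left(-18\right) = 53 \cdot 2 \left(- \frac{1}{13}\right) \left(-18\right) = 53 \cdot \frac{36}{13} = \frac{1908}{13}$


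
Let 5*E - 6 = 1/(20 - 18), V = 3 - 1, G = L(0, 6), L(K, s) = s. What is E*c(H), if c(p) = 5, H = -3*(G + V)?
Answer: 13/2 ≈ 6.5000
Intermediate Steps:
G = 6
V = 2
H = -24 (H = -3*(6 + 2) = -3*8 = -24)
E = 13/10 (E = 6/5 + 1/(5*(20 - 18)) = 6/5 + (⅕)/2 = 6/5 + (⅕)*(½) = 6/5 + ⅒ = 13/10 ≈ 1.3000)
E*c(H) = (13/10)*5 = 13/2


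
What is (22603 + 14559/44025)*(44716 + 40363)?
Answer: 28221034236362/14675 ≈ 1.9231e+9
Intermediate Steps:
(22603 + 14559/44025)*(44716 + 40363) = (22603 + 14559*(1/44025))*85079 = (22603 + 4853/14675)*85079 = (331703878/14675)*85079 = 28221034236362/14675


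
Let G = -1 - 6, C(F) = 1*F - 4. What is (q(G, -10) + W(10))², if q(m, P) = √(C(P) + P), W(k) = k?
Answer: 76 + 40*I*√6 ≈ 76.0 + 97.98*I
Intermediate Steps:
C(F) = -4 + F (C(F) = F - 4 = -4 + F)
G = -7
q(m, P) = √(-4 + 2*P) (q(m, P) = √((-4 + P) + P) = √(-4 + 2*P))
(q(G, -10) + W(10))² = (√(-4 + 2*(-10)) + 10)² = (√(-4 - 20) + 10)² = (√(-24) + 10)² = (2*I*√6 + 10)² = (10 + 2*I*√6)²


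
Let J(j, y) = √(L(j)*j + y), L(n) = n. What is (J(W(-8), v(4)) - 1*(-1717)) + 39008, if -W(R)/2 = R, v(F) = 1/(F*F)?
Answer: 40725 + √4097/4 ≈ 40741.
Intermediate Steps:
v(F) = F⁻² (v(F) = 1/(F²) = F⁻²)
W(R) = -2*R
J(j, y) = √(y + j²) (J(j, y) = √(j*j + y) = √(j² + y) = √(y + j²))
(J(W(-8), v(4)) - 1*(-1717)) + 39008 = (√(4⁻² + (-2*(-8))²) - 1*(-1717)) + 39008 = (√(1/16 + 16²) + 1717) + 39008 = (√(1/16 + 256) + 1717) + 39008 = (√(4097/16) + 1717) + 39008 = (√4097/4 + 1717) + 39008 = (1717 + √4097/4) + 39008 = 40725 + √4097/4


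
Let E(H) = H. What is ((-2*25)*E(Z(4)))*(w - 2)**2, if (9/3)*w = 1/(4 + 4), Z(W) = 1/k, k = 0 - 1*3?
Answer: 55225/864 ≈ 63.918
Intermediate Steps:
k = -3 (k = 0 - 3 = -3)
Z(W) = -1/3 (Z(W) = 1/(-3) = -1/3)
w = 1/24 (w = 1/(3*(4 + 4)) = (1/3)/8 = (1/3)*(1/8) = 1/24 ≈ 0.041667)
((-2*25)*E(Z(4)))*(w - 2)**2 = (-2*25*(-1/3))*(1/24 - 2)**2 = (-50*(-1/3))*(-47/24)**2 = (50/3)*(2209/576) = 55225/864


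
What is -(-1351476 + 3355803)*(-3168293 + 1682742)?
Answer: 2977529979177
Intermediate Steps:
-(-1351476 + 3355803)*(-3168293 + 1682742) = -2004327*(-1485551) = -1*(-2977529979177) = 2977529979177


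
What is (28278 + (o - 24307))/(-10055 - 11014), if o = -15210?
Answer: 11239/21069 ≈ 0.53344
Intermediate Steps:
(28278 + (o - 24307))/(-10055 - 11014) = (28278 + (-15210 - 24307))/(-10055 - 11014) = (28278 - 39517)/(-21069) = -11239*(-1/21069) = 11239/21069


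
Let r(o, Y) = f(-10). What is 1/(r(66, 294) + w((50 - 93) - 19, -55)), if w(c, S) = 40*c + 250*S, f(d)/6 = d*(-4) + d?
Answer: -1/16050 ≈ -6.2305e-5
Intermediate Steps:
f(d) = -18*d (f(d) = 6*(d*(-4) + d) = 6*(-4*d + d) = 6*(-3*d) = -18*d)
r(o, Y) = 180 (r(o, Y) = -18*(-10) = 180)
1/(r(66, 294) + w((50 - 93) - 19, -55)) = 1/(180 + (40*((50 - 93) - 19) + 250*(-55))) = 1/(180 + (40*(-43 - 19) - 13750)) = 1/(180 + (40*(-62) - 13750)) = 1/(180 + (-2480 - 13750)) = 1/(180 - 16230) = 1/(-16050) = -1/16050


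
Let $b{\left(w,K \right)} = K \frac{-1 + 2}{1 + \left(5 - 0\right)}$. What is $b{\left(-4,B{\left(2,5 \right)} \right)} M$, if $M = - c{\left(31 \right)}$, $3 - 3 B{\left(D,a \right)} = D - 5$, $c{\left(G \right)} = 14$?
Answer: $- \frac{14}{3} \approx -4.6667$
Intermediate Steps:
$B{\left(D,a \right)} = \frac{8}{3} - \frac{D}{3}$ ($B{\left(D,a \right)} = 1 - \frac{D - 5}{3} = 1 - \frac{-5 + D}{3} = 1 - \left(- \frac{5}{3} + \frac{D}{3}\right) = \frac{8}{3} - \frac{D}{3}$)
$b{\left(w,K \right)} = \frac{K}{6}$ ($b{\left(w,K \right)} = K 1 \frac{1}{1 + \left(5 + 0\right)} = K 1 \frac{1}{1 + 5} = K 1 \cdot \frac{1}{6} = K \frac{1}{6} = \frac{K}{6}$)
$M = -14$ ($M = \left(-1\right) 14 = -14$)
$b{\left(-4,B{\left(2,5 \right)} \right)} M = \frac{\frac{8}{3} - \frac{2}{3}}{6} \left(-14\right) = \frac{1}{6} \cdot 2 \left(-14\right) = \frac{1}{3} \left(-14\right) = - \frac{14}{3}$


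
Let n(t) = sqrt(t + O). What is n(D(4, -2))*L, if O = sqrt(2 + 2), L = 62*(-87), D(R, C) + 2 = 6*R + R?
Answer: -10788*sqrt(7) ≈ -28542.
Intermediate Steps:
D(R, C) = -2 + 7*R (D(R, C) = -2 + (6*R + R) = -2 + 7*R)
L = -5394
O = 2 (O = sqrt(4) = 2)
n(t) = sqrt(2 + t) (n(t) = sqrt(t + 2) = sqrt(2 + t))
n(D(4, -2))*L = sqrt(2 + (-2 + 7*4))*(-5394) = sqrt(2 + (-2 + 28))*(-5394) = sqrt(2 + 26)*(-5394) = sqrt(28)*(-5394) = (2*sqrt(7))*(-5394) = -10788*sqrt(7)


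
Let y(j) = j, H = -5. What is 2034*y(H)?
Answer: -10170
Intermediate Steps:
2034*y(H) = 2034*(-5) = -10170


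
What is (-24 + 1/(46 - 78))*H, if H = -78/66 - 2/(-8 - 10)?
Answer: 40757/1584 ≈ 25.730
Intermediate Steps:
H = -106/99 (H = -78*1/66 - 2/(-18) = -13/11 - 2*(-1/18) = -13/11 + 1/9 = -106/99 ≈ -1.0707)
(-24 + 1/(46 - 78))*H = (-24 + 1/(46 - 78))*(-106/99) = (-24 + 1/(-32))*(-106/99) = (-24 - 1/32)*(-106/99) = -769/32*(-106/99) = 40757/1584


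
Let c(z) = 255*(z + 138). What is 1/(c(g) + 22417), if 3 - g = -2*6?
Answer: 1/61432 ≈ 1.6278e-5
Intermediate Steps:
g = 15 (g = 3 - (-2)*6 = 3 - 1*(-12) = 3 + 12 = 15)
c(z) = 35190 + 255*z (c(z) = 255*(138 + z) = 35190 + 255*z)
1/(c(g) + 22417) = 1/((35190 + 255*15) + 22417) = 1/((35190 + 3825) + 22417) = 1/(39015 + 22417) = 1/61432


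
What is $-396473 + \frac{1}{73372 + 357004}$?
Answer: $- \frac{170632463847}{430376} \approx -3.9647 \cdot 10^{5}$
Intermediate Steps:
$-396473 + \frac{1}{73372 + 357004} = -396473 + \frac{1}{430376} = - \frac{170632463847}{430376}$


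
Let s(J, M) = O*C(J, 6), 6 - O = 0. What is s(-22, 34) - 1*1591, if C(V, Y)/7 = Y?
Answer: -1339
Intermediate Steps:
O = 6 (O = 6 - 1*0 = 6 + 0 = 6)
C(V, Y) = 7*Y
s(J, M) = 252 (s(J, M) = 6*(7*6) = 6*42 = 252)
s(-22, 34) - 1*1591 = 252 - 1*1591 = 252 - 1591 = -1339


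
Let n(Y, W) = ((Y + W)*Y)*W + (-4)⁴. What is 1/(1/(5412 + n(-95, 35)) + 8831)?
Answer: 205168/1811838609 ≈ 0.00011324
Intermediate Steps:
n(Y, W) = 256 + W*Y*(W + Y) (n(Y, W) = ((W + Y)*Y)*W + 256 = (Y*(W + Y))*W + 256 = W*Y*(W + Y) + 256 = 256 + W*Y*(W + Y))
1/(1/(5412 + n(-95, 35)) + 8831) = 1/(1/(5412 + (256 + 35*(-95)² - 95*35²)) + 8831) = 1/(1/(5412 + (256 + 35*9025 - 95*1225)) + 8831) = 1/(1/(5412 + (256 + 315875 - 116375)) + 8831) = 1/(1/(5412 + 199756) + 8831) = 1/(1/205168 + 8831) = 1/(1811838609/205168) = 205168/1811838609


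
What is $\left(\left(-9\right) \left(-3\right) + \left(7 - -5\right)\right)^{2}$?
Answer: $1521$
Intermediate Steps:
$\left(\left(-9\right) \left(-3\right) + \left(7 - -5\right)\right)^{2} = \left(27 + \left(7 + 5\right)\right)^{2} = \left(27 + 12\right)^{2} = 39^{2} = 1521$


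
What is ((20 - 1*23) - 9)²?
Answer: 144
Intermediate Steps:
((20 - 1*23) - 9)² = ((20 - 23) - 9)² = (-3 - 9)² = (-12)² = 144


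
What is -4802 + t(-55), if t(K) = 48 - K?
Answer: -4699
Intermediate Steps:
-4802 + t(-55) = -4802 + (48 - 1*(-55)) = -4802 + (48 + 55) = -4802 + 103 = -4699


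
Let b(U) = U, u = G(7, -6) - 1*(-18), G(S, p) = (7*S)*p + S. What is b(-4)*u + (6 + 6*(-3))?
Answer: 1064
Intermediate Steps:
G(S, p) = S + 7*S*p (G(S, p) = 7*S*p + S = S + 7*S*p)
u = -269 (u = 7*(1 + 7*(-6)) - 1*(-18) = 7*(1 - 42) + 18 = 7*(-41) + 18 = -287 + 18 = -269)
b(-4)*u + (6 + 6*(-3)) = -4*(-269) + (6 + 6*(-3)) = 1076 + (6 - 18) = 1076 - 12 = 1064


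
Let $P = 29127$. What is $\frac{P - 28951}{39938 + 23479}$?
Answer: $\frac{176}{63417} \approx 0.0027753$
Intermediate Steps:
$\frac{P - 28951}{39938 + 23479} = \frac{29127 - 28951}{39938 + 23479} = \frac{176}{63417}$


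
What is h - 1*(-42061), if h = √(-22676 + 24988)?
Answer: 42061 + 34*√2 ≈ 42109.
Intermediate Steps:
h = 34*√2 (h = √2312 = 34*√2 ≈ 48.083)
h - 1*(-42061) = 34*√2 - 1*(-42061) = 34*√2 + 42061 = 42061 + 34*√2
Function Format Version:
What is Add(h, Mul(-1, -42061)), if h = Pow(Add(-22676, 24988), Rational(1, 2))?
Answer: Add(42061, Mul(34, Pow(2, Rational(1, 2)))) ≈ 42109.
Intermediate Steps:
h = Mul(34, Pow(2, Rational(1, 2))) (h = Pow(2312, Rational(1, 2)) = Mul(34, Pow(2, Rational(1, 2))) ≈ 48.083)
Add(h, Mul(-1, -42061)) = Add(Mul(34, Pow(2, Rational(1, 2))), Mul(-1, -42061)) = Add(Mul(34, Pow(2, Rational(1, 2))), 42061) = Add(42061, Mul(34, Pow(2, Rational(1, 2))))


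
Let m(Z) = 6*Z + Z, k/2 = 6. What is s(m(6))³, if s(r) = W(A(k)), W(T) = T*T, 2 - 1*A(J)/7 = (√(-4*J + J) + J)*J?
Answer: -1815186002517218240 + 613643769920788992*I ≈ -1.8152e+18 + 6.1364e+17*I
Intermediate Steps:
k = 12 (k = 2*6 = 12)
m(Z) = 7*Z
A(J) = 14 - 7*J*(J + √3*√(-J)) (A(J) = 14 - 7*(√(-4*J + J) + J)*J = 14 - 7*(√(-3*J) + J)*J = 14 - 7*(√3*√(-J) + J)*J = 14 - 7*(J + √3*√(-J))*J = 14 - 7*J*(J + √3*√(-J)))
W(T) = T²
s(r) = (-994 - 504*I)² (s(r) = (14 - 7*12² + 7*√3*(-1*12)^(3/2))² = (14 - 7*144 + 7*√3*(-12)^(3/2))² = (14 - 1008 + 7*√3*(-24*I*√3))² = (14 - 1008 - 504*I)² = (-994 - 504*I)²)
s(m(6))³ = (734020 + 1001952*I)³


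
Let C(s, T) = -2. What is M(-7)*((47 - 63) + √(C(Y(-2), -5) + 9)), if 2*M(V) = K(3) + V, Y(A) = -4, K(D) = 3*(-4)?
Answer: 152 - 19*√7/2 ≈ 126.87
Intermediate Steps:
K(D) = -12
M(V) = -6 + V/2 (M(V) = (-12 + V)/2 = -6 + V/2)
M(-7)*((47 - 63) + √(C(Y(-2), -5) + 9)) = (-6 + (½)*(-7))*((47 - 63) + √(-2 + 9)) = (-6 - 7/2)*(-16 + √7) = -19*(-16 + √7)/2 = 152 - 19*√7/2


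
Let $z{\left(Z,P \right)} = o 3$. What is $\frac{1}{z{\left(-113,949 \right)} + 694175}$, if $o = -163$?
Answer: $\frac{1}{693686} \approx 1.4416 \cdot 10^{-6}$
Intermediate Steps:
$z{\left(Z,P \right)} = -489$ ($z{\left(Z,P \right)} = \left(-163\right) 3 = -489$)
$\frac{1}{z{\left(-113,949 \right)} + 694175} = \frac{1}{-489 + 694175} = \frac{1}{693686}$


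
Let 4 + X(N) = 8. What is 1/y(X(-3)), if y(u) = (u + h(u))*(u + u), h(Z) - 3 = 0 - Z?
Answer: 1/24 ≈ 0.041667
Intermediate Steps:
h(Z) = 3 - Z (h(Z) = 3 + (0 - Z) = 3 - Z)
X(N) = 4 (X(N) = -4 + 8 = 4)
y(u) = 6*u (y(u) = (u + (3 - u))*(u + u) = 3*(2*u) = 6*u)
1/y(X(-3)) = 1/(6*4) = 1/24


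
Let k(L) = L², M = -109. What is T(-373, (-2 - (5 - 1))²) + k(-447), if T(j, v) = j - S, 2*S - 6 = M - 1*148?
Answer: 399123/2 ≈ 1.9956e+5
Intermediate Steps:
S = -251/2 (S = 3 + (-109 - 1*148)/2 = 3 + (-109 - 148)/2 = 3 + (½)*(-257) = 3 - 257/2 = -251/2 ≈ -125.50)
T(j, v) = 251/2 + j (T(j, v) = j - 1*(-251/2) = j + 251/2 = 251/2 + j)
T(-373, (-2 - (5 - 1))²) + k(-447) = (251/2 - 373) + (-447)² = -495/2 + 199809 = 399123/2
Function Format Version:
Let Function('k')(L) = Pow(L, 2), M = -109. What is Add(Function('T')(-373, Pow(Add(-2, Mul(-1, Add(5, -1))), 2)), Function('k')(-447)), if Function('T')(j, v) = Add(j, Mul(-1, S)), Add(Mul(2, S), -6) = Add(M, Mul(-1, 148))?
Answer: Rational(399123, 2) ≈ 1.9956e+5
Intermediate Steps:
S = Rational(-251, 2) (S = Add(3, Mul(Rational(1, 2), Add(-109, Mul(-1, 148)))) = Add(3, Mul(Rational(1, 2), Add(-109, -148))) = Add(3, Mul(Rational(1, 2), -257)) = Add(3, Rational(-257, 2)) = Rational(-251, 2) ≈ -125.50)
Function('T')(j, v) = Add(Rational(251, 2), j) (Function('T')(j, v) = Add(j, Mul(-1, Rational(-251, 2))) = Add(j, Rational(251, 2)) = Add(Rational(251, 2), j))
Add(Function('T')(-373, Pow(Add(-2, Mul(-1, Add(5, -1))), 2)), Function('k')(-447)) = Add(Add(Rational(251, 2), -373), Pow(-447, 2)) = Add(Rational(-495, 2), 199809) = Rational(399123, 2)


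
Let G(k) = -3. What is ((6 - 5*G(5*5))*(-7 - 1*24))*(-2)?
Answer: 1302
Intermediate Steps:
((6 - 5*G(5*5))*(-7 - 1*24))*(-2) = ((6 - 5*(-3))*(-7 - 1*24))*(-2) = ((6 + 15)*(-7 - 24))*(-2) = (21*(-31))*(-2) = -651*(-2) = 1302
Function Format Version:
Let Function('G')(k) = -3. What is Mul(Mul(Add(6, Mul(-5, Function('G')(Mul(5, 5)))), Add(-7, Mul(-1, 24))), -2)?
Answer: 1302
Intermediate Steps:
Mul(Mul(Add(6, Mul(-5, Function('G')(Mul(5, 5)))), Add(-7, Mul(-1, 24))), -2) = Mul(Mul(Add(6, Mul(-5, -3)), Add(-7, Mul(-1, 24))), -2) = Mul(Mul(Add(6, 15), Add(-7, -24)), -2) = Mul(Mul(21, -31), -2) = Mul(-651, -2) = 1302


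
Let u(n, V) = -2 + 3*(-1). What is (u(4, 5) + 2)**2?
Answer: 9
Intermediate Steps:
u(n, V) = -5 (u(n, V) = -2 - 3 = -5)
(u(4, 5) + 2)**2 = (-5 + 2)**2 = (-3)**2 = 9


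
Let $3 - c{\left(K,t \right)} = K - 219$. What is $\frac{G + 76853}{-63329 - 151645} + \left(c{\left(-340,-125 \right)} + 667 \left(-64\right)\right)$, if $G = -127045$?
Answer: $- \frac{4527972266}{107487} \approx -42126.0$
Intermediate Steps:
$c{\left(K,t \right)} = 222 - K$ ($c{\left(K,t \right)} = 3 - \left(K - 219\right) = 3 - \left(-219 + K\right) = 222 - K$)
$\frac{G + 76853}{-63329 - 151645} + \left(c{\left(-340,-125 \right)} + 667 \left(-64\right)\right) = \frac{-127045 + 76853}{-63329 - 151645} + \left(\left(222 - -340\right) + 667 \left(-64\right)\right) = - \frac{50192}{-214974} + \left(\left(222 + 340\right) - 42688\right) = \left(-50192\right) \left(- \frac{1}{214974}\right) + \left(562 - 42688\right) = \frac{25096}{107487} - 42126 = - \frac{4527972266}{107487}$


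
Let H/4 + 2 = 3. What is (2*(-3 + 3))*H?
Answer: 0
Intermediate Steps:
H = 4 (H = -8 + 4*3 = -8 + 12 = 4)
(2*(-3 + 3))*H = (2*(-3 + 3))*4 = (2*0)*4 = 0*4 = 0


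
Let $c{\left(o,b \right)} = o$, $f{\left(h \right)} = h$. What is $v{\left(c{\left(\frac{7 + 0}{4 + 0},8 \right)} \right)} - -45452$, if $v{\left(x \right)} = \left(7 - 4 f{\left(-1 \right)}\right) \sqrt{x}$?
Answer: $45452 + \frac{11 \sqrt{7}}{2} \approx 45467.0$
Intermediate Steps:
$v{\left(x \right)} = 11 \sqrt{x}$ ($v{\left(x \right)} = \left(7 - -4\right) \sqrt{x} = \left(7 + 4\right) \sqrt{x} = 11 \sqrt{x}$)
$v{\left(c{\left(\frac{7 + 0}{4 + 0},8 \right)} \right)} - -45452 = 11 \sqrt{\frac{7 + 0}{4 + 0}} - -45452 = 11 \sqrt{\frac{7}{4}} + 45452 = 11 \frac{\sqrt{7}}{2} + 45452 = \frac{11 \sqrt{7}}{2} + 45452 = 45452 + \frac{11 \sqrt{7}}{2}$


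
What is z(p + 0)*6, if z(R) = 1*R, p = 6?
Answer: 36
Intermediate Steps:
z(R) = R
z(p + 0)*6 = (6 + 0)*6 = 6*6 = 36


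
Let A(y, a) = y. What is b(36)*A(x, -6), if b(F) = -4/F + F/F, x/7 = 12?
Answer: 224/3 ≈ 74.667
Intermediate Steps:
x = 84 (x = 7*12 = 84)
b(F) = 1 - 4/F (b(F) = -4/F + 1 = 1 - 4/F)
b(36)*A(x, -6) = ((-4 + 36)/36)*84 = ((1/36)*32)*84 = (8/9)*84 = 224/3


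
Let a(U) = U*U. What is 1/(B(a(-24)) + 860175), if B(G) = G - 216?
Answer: 1/860535 ≈ 1.1621e-6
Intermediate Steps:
a(U) = U**2
B(G) = -216 + G
1/(B(a(-24)) + 860175) = 1/((-216 + (-24)**2) + 860175) = 1/((-216 + 576) + 860175) = 1/(360 + 860175) = 1/860535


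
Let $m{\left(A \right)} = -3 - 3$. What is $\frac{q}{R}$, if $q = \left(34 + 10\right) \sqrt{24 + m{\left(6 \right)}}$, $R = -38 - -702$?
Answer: $\frac{33 \sqrt{2}}{166} \approx 0.28114$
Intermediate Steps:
$m{\left(A \right)} = -6$
$R = 664$ ($R = -38 + 702 = 664$)
$q = 132 \sqrt{2}$ ($q = \left(34 + 10\right) \sqrt{24 - 6} = 44 \sqrt{18} = 44 \cdot 3 \sqrt{2} = 132 \sqrt{2} \approx 186.68$)
$\frac{q}{R} = \frac{132 \sqrt{2}}{664} = 132 \sqrt{2} \cdot \frac{1}{664} = \frac{33 \sqrt{2}}{166}$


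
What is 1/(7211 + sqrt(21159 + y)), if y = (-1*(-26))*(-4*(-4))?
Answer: 7211/51976946 - 5*sqrt(863)/51976946 ≈ 0.00013591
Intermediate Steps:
y = 416 (y = 26*16 = 416)
1/(7211 + sqrt(21159 + y)) = 1/(7211 + sqrt(21159 + 416)) = 1/(7211 + sqrt(21575)) = 1/(7211 + 5*sqrt(863))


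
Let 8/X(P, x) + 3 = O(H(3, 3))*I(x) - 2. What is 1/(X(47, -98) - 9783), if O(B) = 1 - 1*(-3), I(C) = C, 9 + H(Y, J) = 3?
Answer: -397/3883859 ≈ -0.00010222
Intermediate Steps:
H(Y, J) = -6 (H(Y, J) = -9 + 3 = -6)
O(B) = 4 (O(B) = 1 + 3 = 4)
X(P, x) = 8/(-5 + 4*x) (X(P, x) = 8/(-3 + (4*x - 2)) = 8/(-3 + (-2 + 4*x)) = 8/(-5 + 4*x))
1/(X(47, -98) - 9783) = 1/(8/(-5 + 4*(-98)) - 9783) = 1/(8/(-5 - 392) - 9783) = 1/(8/(-397) - 9783) = 1/(8*(-1/397) - 9783) = 1/(-8/397 - 9783) = 1/(-3883859/397) = -397/3883859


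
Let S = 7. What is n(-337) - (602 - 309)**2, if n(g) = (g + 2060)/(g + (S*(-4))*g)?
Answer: -781138328/9099 ≈ -85849.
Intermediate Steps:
n(g) = -(2060 + g)/(27*g) (n(g) = (g + 2060)/(g + (7*(-4))*g) = (2060 + g)/(g - 28*g) = (2060 + g)/((-27*g)) = (2060 + g)*(-1/(27*g)) = -(2060 + g)/(27*g))
n(-337) - (602 - 309)**2 = (1/27)*(-2060 - 1*(-337))/(-337) - (602 - 309)**2 = (1/27)*(-1/337)*(-2060 + 337) - 1*293**2 = (1/27)*(-1/337)*(-1723) - 1*85849 = 1723/9099 - 85849 = -781138328/9099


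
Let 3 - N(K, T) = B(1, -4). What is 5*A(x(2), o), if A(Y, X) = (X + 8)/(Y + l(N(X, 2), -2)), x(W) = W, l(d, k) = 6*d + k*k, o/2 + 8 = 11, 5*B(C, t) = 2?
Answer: 175/54 ≈ 3.2407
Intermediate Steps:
B(C, t) = 2/5 (B(C, t) = (1/5)*2 = 2/5)
o = 6 (o = -16 + 2*11 = -16 + 22 = 6)
N(K, T) = 13/5 (N(K, T) = 3 - 1*2/5 = 3 - 2/5 = 13/5)
l(d, k) = k**2 + 6*d (l(d, k) = 6*d + k**2 = k**2 + 6*d)
A(Y, X) = (8 + X)/(98/5 + Y) (A(Y, X) = (X + 8)/(Y + ((-2)**2 + 6*(13/5))) = (8 + X)/(Y + (4 + 78/5)) = (8 + X)/(Y + 98/5) = (8 + X)/(98/5 + Y))
5*A(x(2), o) = 5*(5*(8 + 6)/(98 + 5*2)) = 5*(5*14/(98 + 10)) = 5*(5*14/108) = 5*(5*(1/108)*14) = 5*(35/54) = 175/54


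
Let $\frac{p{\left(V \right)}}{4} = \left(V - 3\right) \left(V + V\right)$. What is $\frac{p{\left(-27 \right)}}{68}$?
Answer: $\frac{1620}{17} \approx 95.294$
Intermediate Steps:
$p{\left(V \right)} = 8 V \left(-3 + V\right)$ ($p{\left(V \right)} = 4 \left(V - 3\right) \left(V + V\right) = 4 \left(-3 + V\right) 2 V = 4 \cdot 2 V \left(-3 + V\right) = 8 V \left(-3 + V\right)$)
$\frac{p{\left(-27 \right)}}{68} = \frac{8 \left(-27\right) \left(-3 - 27\right)}{68} = 8 \left(-27\right) \left(-30\right) \frac{1}{68} = 6480 \cdot \frac{1}{68} = \frac{1620}{17}$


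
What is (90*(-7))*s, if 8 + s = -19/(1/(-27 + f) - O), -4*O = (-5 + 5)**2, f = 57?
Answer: 364140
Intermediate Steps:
O = 0 (O = -(-5 + 5)**2/4 = -1/4*0**2 = -1/4*0 = 0)
s = -578 (s = -8 - 19/(1/(-27 + 57) - 1*0) = -8 - 19/(1/30 + 0) = -8 - 19/1/30 = -8 - 19*30 = -8 - 570 = -578)
(90*(-7))*s = (90*(-7))*(-578) = -630*(-578) = 364140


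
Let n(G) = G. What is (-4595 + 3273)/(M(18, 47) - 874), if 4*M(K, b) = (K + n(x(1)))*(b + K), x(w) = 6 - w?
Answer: 5288/2001 ≈ 2.6427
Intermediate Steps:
M(K, b) = (5 + K)*(K + b)/4 (M(K, b) = ((K + (6 - 1*1))*(b + K))/4 = ((K + (6 - 1))*(K + b))/4 = ((K + 5)*(K + b))/4 = ((5 + K)*(K + b))/4 = (5 + K)*(K + b)/4)
(-4595 + 3273)/(M(18, 47) - 874) = (-4595 + 3273)/(((¼)*18² + (5/4)*18 + (5/4)*47 + (¼)*18*47) - 874) = -1322/(((¼)*324 + 45/2 + 235/4 + 423/2) - 874) = -1322/((81 + 45/2 + 235/4 + 423/2) - 874) = -1322/(1495/4 - 874) = -1322/(-2001/4) = -1322*(-4/2001) = 5288/2001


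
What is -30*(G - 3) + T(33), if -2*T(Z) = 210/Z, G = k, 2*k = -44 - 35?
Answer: 13990/11 ≈ 1271.8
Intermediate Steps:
k = -79/2 (k = (-44 - 35)/2 = (½)*(-79) = -79/2 ≈ -39.500)
G = -79/2 ≈ -39.500
T(Z) = -105/Z
-30*(G - 3) + T(33) = -30*(-79/2 - 3) - 105/33 = -30*(-85/2) - 105*1/33 = 1275 - 35/11 = 13990/11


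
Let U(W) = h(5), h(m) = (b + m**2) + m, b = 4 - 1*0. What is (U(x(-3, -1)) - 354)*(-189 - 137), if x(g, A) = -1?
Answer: 104320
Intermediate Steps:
b = 4 (b = 4 + 0 = 4)
h(m) = 4 + m + m**2 (h(m) = (4 + m**2) + m = 4 + m + m**2)
U(W) = 34 (U(W) = 4 + 5 + 5**2 = 4 + 5 + 25 = 34)
(U(x(-3, -1)) - 354)*(-189 - 137) = (34 - 354)*(-189 - 137) = -320*(-326) = 104320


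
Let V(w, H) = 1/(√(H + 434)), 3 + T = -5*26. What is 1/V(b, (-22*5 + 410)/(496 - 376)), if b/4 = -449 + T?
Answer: 3*√194/2 ≈ 20.893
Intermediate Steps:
T = -133 (T = -3 - 5*26 = -3 - 130 = -133)
b = -2328 (b = 4*(-449 - 133) = 4*(-582) = -2328)
V(w, H) = (434 + H)^(-½) (V(w, H) = 1/(√(434 + H)) = (434 + H)^(-½))
1/V(b, (-22*5 + 410)/(496 - 376)) = 1/((434 + (-22*5 + 410)/(496 - 376))^(-½)) = 1/((434 + (-110 + 410)/120)^(-½)) = 1/((434 + 300*(1/120))^(-½)) = 1/((434 + 5/2)^(-½)) = 1/((873/2)^(-½)) = 1/(√194/291) = 3*√194/2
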